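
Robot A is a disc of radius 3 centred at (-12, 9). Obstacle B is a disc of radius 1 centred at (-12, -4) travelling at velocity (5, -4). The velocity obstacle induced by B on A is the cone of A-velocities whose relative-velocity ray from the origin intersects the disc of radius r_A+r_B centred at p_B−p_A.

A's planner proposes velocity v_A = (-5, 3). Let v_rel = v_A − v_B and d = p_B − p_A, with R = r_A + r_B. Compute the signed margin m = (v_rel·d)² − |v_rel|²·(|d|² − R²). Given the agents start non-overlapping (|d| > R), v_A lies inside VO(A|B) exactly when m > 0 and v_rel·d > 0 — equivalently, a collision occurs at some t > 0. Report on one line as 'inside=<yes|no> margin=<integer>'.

d = (0, -13),  |d|² = 169;  R = 3+1 = 4,  c = 169−4² = 153
v_rel = (-10, 7),  |v_rel|² = 149;  v_rel·d = (-10)·(0) + (7)·(-13) = -91
149·t² + 182·t + 153 = 0  ⇒  m = (-91)² − 149·153 = -14516
m = -14516 < 0,  v_rel·d = -91 < 0  ⇒  outside

inside=no margin=-14516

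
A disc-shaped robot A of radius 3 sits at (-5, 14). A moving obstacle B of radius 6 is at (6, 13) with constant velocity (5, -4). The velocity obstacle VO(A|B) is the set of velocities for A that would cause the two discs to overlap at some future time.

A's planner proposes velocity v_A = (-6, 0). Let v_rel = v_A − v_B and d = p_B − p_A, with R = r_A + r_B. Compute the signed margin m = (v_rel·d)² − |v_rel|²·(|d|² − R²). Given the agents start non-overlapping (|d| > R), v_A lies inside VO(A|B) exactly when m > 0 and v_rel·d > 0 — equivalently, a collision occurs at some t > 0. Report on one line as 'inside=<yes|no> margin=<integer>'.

d = (11, -1),  |d|² = 122;  R = 3+6 = 9,  c = 122−9² = 41
v_rel = (-11, 4),  |v_rel|² = 137;  v_rel·d = (-11)·(11) + (4)·(-1) = -125
137·t² + 250·t + 41 = 0  ⇒  m = (-125)² − 137·41 = 10008
m = 10008 > 0,  v_rel·d = -125 < 0  ⇒  outside

inside=no margin=10008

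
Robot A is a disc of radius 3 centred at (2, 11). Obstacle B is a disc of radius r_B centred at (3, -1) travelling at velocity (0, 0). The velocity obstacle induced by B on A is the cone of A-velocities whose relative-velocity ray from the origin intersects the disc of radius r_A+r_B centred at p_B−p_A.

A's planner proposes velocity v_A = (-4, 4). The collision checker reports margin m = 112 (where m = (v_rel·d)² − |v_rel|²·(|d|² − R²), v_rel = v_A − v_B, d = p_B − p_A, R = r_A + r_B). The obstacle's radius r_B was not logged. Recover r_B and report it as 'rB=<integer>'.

m = 112
d = (1, -12);  v_rel = (-4, 4),  |v_rel|² = 32
v_rel×d = (-4)·(-12) − (4)·(1) = 44
since m = R²·32 − 44²:  R² = (1936 + 112) / 32 = 64
R = √64 = 8  ⇒  r_B = 8 − 3 = 5

rB=5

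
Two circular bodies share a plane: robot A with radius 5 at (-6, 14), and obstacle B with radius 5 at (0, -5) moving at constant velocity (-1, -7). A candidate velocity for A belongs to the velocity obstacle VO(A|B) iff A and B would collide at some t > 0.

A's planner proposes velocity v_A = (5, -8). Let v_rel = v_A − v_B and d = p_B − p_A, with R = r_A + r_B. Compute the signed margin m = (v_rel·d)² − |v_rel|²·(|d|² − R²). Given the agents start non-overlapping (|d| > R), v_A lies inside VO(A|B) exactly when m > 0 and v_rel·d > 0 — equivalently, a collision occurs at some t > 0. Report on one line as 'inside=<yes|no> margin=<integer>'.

d = (6, -19),  |d|² = 397;  R = 5+5 = 10,  c = 397−10² = 297
v_rel = (6, -1),  |v_rel|² = 37;  v_rel·d = (6)·(6) + (-1)·(-19) = 55
37·t² − 110·t + 297 = 0  ⇒  m = 55² − 37·297 = -7964
m = -7964 < 0,  v_rel·d = 55 > 0  ⇒  outside

inside=no margin=-7964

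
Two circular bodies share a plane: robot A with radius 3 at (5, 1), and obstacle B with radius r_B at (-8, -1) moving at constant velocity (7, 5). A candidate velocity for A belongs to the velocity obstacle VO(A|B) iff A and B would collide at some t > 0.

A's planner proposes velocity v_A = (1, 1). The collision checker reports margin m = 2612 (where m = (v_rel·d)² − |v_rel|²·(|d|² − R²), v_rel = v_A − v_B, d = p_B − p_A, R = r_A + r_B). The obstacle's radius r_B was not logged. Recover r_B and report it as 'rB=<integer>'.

m = 2612
d = (-13, -2);  v_rel = (-6, -4),  |v_rel|² = 52
v_rel×d = (-6)·(-2) − (-4)·(-13) = -40
since m = R²·52 − (-40)²:  R² = (1600 + 2612) / 52 = 81
R = √81 = 9  ⇒  r_B = 9 − 3 = 6

rB=6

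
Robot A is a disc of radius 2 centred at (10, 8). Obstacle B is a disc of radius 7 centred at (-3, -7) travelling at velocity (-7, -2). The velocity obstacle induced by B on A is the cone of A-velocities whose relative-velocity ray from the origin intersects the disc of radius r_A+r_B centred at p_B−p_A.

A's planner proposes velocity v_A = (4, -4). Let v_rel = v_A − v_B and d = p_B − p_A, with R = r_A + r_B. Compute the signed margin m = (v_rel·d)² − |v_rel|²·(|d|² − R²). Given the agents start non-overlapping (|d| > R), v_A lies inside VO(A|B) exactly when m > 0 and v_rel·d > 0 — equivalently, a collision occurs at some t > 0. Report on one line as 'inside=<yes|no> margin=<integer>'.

d = (-13, -15),  |d|² = 394;  R = 2+7 = 9,  c = 394−9² = 313
v_rel = (11, -2),  |v_rel|² = 125;  v_rel·d = (11)·(-13) + (-2)·(-15) = -113
125·t² + 226·t + 313 = 0  ⇒  m = (-113)² − 125·313 = -26356
m = -26356 < 0,  v_rel·d = -113 < 0  ⇒  outside

inside=no margin=-26356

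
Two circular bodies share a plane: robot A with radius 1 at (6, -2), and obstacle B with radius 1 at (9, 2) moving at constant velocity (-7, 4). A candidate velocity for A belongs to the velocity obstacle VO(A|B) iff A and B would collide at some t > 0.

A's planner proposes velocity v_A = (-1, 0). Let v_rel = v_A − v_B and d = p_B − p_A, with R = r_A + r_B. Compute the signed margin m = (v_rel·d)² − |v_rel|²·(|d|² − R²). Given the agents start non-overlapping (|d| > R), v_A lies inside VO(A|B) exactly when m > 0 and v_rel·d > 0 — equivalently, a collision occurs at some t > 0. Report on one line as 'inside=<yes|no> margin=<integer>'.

d = (3, 4),  |d|² = 25;  R = 1+1 = 2,  c = 25−2² = 21
v_rel = (6, -4),  |v_rel|² = 52;  v_rel·d = (6)·(3) + (-4)·(4) = 2
52·t² − 4·t + 21 = 0  ⇒  m = 2² − 52·21 = -1088
m = -1088 < 0,  v_rel·d = 2 > 0  ⇒  outside

inside=no margin=-1088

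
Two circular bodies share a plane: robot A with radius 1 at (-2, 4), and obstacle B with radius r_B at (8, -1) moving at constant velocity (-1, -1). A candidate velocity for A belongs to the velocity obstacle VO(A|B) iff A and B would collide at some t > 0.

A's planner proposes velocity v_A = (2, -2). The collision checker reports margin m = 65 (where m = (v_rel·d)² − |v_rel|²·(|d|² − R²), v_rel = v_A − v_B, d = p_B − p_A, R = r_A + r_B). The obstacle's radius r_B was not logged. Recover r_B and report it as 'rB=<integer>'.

m = 65
d = (10, -5);  v_rel = (3, -1),  |v_rel|² = 10
v_rel×d = (3)·(-5) − (-1)·(10) = -5
since m = R²·10 − (-5)²:  R² = (25 + 65) / 10 = 9
R = √9 = 3  ⇒  r_B = 3 − 1 = 2

rB=2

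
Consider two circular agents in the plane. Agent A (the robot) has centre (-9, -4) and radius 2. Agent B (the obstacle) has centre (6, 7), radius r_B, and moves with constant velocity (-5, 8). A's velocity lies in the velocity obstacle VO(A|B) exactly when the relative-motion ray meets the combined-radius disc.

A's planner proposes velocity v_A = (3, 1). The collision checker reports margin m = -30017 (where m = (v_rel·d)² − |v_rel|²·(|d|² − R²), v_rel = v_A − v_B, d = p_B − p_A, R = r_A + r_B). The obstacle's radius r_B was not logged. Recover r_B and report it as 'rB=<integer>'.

m = -30017
d = (15, 11);  v_rel = (8, -7),  |v_rel|² = 113
v_rel×d = (8)·(11) − (-7)·(15) = 193
since m = R²·113 − 193²:  R² = (37249 + -30017) / 113 = 64
R = √64 = 8  ⇒  r_B = 8 − 2 = 6

rB=6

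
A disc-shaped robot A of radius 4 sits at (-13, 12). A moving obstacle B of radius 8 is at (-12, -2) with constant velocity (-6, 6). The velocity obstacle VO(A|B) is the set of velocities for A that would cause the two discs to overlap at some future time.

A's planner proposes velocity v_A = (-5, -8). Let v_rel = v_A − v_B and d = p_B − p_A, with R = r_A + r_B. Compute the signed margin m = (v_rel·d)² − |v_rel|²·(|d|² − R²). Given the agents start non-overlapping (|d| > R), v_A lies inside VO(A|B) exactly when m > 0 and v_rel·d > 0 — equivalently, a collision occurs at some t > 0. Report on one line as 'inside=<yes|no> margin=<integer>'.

d = (1, -14),  |d|² = 197;  R = 4+8 = 12,  c = 197−12² = 53
v_rel = (1, -14),  |v_rel|² = 197;  v_rel·d = (1)·(1) + (-14)·(-14) = 197
197·t² − 394·t + 53 = 0  ⇒  m = 197² − 197·53 = 28368
m = 28368 > 0,  v_rel·d = 197 > 0  ⇒  inside

inside=yes margin=28368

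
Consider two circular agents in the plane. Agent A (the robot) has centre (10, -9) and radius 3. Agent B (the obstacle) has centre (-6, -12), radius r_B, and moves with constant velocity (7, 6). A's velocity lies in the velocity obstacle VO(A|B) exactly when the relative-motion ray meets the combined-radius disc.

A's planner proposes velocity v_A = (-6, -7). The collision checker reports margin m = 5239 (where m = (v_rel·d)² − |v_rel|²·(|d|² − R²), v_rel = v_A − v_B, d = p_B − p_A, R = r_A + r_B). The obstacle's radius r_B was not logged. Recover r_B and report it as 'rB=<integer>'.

m = 5239
d = (-16, -3);  v_rel = (-13, -13),  |v_rel|² = 338
v_rel×d = (-13)·(-3) − (-13)·(-16) = -169
since m = R²·338 − (-169)²:  R² = (28561 + 5239) / 338 = 100
R = √100 = 10  ⇒  r_B = 10 − 3 = 7

rB=7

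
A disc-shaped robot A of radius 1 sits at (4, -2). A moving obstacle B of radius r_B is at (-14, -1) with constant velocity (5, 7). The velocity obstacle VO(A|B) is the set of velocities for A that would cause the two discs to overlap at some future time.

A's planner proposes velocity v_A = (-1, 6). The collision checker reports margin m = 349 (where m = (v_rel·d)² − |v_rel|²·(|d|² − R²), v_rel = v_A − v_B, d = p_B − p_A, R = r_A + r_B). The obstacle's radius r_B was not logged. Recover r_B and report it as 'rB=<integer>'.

m = 349
d = (-18, 1);  v_rel = (-6, -1),  |v_rel|² = 37
v_rel×d = (-6)·(1) − (-1)·(-18) = -24
since m = R²·37 − (-24)²:  R² = (576 + 349) / 37 = 25
R = √25 = 5  ⇒  r_B = 5 − 1 = 4

rB=4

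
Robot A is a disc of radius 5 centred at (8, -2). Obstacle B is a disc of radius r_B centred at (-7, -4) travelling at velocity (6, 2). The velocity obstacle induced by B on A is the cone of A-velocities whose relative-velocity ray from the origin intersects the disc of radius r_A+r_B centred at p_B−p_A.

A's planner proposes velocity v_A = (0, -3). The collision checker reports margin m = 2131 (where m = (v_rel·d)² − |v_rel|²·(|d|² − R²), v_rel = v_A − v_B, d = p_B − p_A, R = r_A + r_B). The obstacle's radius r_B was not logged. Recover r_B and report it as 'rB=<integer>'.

m = 2131
d = (-15, -2);  v_rel = (-6, -5),  |v_rel|² = 61
v_rel×d = (-6)·(-2) − (-5)·(-15) = -63
since m = R²·61 − (-63)²:  R² = (3969 + 2131) / 61 = 100
R = √100 = 10  ⇒  r_B = 10 − 5 = 5

rB=5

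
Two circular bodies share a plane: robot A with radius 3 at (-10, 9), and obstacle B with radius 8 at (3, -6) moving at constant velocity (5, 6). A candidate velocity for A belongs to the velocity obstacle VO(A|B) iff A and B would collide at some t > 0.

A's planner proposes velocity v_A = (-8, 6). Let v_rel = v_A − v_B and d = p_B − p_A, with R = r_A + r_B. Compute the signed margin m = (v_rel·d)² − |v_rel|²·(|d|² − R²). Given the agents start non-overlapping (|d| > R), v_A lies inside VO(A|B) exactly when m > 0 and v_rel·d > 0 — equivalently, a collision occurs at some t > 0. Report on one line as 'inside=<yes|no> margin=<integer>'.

d = (13, -15),  |d|² = 394;  R = 3+8 = 11,  c = 394−11² = 273
v_rel = (-13, 0),  |v_rel|² = 169;  v_rel·d = (-13)·(13) + (0)·(-15) = -169
169·t² + 338·t + 273 = 0  ⇒  m = (-169)² − 169·273 = -17576
m = -17576 < 0,  v_rel·d = -169 < 0  ⇒  outside

inside=no margin=-17576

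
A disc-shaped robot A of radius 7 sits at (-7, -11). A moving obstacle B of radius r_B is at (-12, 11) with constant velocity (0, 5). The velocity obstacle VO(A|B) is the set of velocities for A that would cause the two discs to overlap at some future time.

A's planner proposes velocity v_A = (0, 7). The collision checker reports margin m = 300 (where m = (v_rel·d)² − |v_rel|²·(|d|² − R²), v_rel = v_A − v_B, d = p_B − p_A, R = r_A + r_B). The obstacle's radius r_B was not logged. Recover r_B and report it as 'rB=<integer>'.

m = 300
d = (-5, 22);  v_rel = (0, 2),  |v_rel|² = 4
v_rel×d = (0)·(22) − (2)·(-5) = 10
since m = R²·4 − 10²:  R² = (100 + 300) / 4 = 100
R = √100 = 10  ⇒  r_B = 10 − 7 = 3

rB=3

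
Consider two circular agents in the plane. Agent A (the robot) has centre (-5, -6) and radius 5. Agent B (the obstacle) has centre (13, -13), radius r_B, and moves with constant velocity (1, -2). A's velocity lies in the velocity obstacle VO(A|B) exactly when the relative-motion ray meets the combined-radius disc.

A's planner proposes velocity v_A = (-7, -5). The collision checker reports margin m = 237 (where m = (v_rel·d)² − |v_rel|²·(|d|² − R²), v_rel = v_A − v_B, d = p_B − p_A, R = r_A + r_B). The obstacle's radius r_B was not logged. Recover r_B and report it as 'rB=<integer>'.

m = 237
d = (18, -7);  v_rel = (-8, -3),  |v_rel|² = 73
v_rel×d = (-8)·(-7) − (-3)·(18) = 110
since m = R²·73 − 110²:  R² = (12100 + 237) / 73 = 169
R = √169 = 13  ⇒  r_B = 13 − 5 = 8

rB=8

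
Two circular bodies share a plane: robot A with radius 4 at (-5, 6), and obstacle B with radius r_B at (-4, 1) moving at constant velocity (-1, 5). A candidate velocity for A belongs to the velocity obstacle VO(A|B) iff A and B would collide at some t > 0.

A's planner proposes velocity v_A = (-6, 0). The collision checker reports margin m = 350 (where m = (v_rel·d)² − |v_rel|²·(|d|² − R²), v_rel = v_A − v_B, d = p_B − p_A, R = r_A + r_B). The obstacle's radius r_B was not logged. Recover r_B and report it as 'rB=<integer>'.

m = 350
d = (1, -5);  v_rel = (-5, -5),  |v_rel|² = 50
v_rel×d = (-5)·(-5) − (-5)·(1) = 30
since m = R²·50 − 30²:  R² = (900 + 350) / 50 = 25
R = √25 = 5  ⇒  r_B = 5 − 4 = 1

rB=1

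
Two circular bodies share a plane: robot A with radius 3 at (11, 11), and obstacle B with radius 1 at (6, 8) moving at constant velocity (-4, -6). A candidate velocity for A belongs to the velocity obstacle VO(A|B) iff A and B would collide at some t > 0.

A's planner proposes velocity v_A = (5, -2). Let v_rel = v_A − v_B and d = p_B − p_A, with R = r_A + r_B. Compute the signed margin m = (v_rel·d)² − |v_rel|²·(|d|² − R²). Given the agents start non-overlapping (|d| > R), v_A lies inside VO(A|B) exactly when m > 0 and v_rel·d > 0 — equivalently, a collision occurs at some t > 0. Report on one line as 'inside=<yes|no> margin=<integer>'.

d = (-5, -3),  |d|² = 34;  R = 3+1 = 4,  c = 34−4² = 18
v_rel = (9, 4),  |v_rel|² = 97;  v_rel·d = (9)·(-5) + (4)·(-3) = -57
97·t² + 114·t + 18 = 0  ⇒  m = (-57)² − 97·18 = 1503
m = 1503 > 0,  v_rel·d = -57 < 0  ⇒  outside

inside=no margin=1503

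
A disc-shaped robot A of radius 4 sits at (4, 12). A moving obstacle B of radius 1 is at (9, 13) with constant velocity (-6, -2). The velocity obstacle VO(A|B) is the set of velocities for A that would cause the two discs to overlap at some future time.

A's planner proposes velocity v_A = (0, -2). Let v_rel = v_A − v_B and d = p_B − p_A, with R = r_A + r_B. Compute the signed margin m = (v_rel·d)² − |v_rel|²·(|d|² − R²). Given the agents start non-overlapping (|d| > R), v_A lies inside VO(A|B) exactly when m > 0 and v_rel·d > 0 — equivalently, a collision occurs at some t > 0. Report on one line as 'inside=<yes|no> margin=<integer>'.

d = (5, 1),  |d|² = 26;  R = 4+1 = 5,  c = 26−5² = 1
v_rel = (6, 0),  |v_rel|² = 36;  v_rel·d = (6)·(5) + (0)·(1) = 30
36·t² − 60·t + 1 = 0  ⇒  m = 30² − 36·1 = 864
m = 864 > 0,  v_rel·d = 30 > 0  ⇒  inside

inside=yes margin=864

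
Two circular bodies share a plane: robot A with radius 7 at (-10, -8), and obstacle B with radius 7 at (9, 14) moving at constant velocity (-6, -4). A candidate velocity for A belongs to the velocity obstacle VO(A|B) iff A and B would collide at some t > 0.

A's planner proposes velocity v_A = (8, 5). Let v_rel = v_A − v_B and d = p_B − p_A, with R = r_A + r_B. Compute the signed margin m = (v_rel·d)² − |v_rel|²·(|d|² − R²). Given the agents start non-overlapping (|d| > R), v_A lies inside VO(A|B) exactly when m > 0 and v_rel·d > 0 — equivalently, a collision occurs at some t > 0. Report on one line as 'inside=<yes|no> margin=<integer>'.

d = (19, 22),  |d|² = 845;  R = 7+7 = 14,  c = 845−14² = 649
v_rel = (14, 9),  |v_rel|² = 277;  v_rel·d = (14)·(19) + (9)·(22) = 464
277·t² − 928·t + 649 = 0  ⇒  m = 464² − 277·649 = 35523
m = 35523 > 0,  v_rel·d = 464 > 0  ⇒  inside

inside=yes margin=35523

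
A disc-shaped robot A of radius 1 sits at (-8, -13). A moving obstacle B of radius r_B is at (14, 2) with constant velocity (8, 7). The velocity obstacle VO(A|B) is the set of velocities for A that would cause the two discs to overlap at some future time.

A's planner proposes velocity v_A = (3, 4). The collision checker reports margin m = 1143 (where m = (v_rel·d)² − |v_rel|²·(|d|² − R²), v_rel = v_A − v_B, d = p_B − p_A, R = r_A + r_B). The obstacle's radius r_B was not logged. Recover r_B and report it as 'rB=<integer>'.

m = 1143
d = (22, 15);  v_rel = (-5, -3),  |v_rel|² = 34
v_rel×d = (-5)·(15) − (-3)·(22) = -9
since m = R²·34 − (-9)²:  R² = (81 + 1143) / 34 = 36
R = √36 = 6  ⇒  r_B = 6 − 1 = 5

rB=5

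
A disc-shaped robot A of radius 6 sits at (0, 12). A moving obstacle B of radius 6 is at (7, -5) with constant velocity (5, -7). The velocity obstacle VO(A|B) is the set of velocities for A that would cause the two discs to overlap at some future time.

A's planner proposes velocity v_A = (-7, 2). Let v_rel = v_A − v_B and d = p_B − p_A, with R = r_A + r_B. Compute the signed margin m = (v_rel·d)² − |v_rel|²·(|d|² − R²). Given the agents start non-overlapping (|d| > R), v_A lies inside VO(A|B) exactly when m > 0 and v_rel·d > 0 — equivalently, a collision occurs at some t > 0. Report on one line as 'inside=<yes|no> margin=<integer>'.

d = (7, -17),  |d|² = 338;  R = 6+6 = 12,  c = 338−12² = 194
v_rel = (-12, 9),  |v_rel|² = 225;  v_rel·d = (-12)·(7) + (9)·(-17) = -237
225·t² + 474·t + 194 = 0  ⇒  m = (-237)² − 225·194 = 12519
m = 12519 > 0,  v_rel·d = -237 < 0  ⇒  outside

inside=no margin=12519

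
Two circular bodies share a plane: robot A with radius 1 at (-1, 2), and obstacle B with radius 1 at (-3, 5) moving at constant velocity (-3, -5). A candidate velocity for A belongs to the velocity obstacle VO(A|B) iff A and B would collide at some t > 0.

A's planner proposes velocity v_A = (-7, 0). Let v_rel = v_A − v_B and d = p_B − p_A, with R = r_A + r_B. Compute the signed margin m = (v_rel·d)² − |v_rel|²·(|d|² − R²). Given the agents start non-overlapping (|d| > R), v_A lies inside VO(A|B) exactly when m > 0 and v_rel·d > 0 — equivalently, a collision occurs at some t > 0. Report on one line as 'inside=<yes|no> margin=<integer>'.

d = (-2, 3),  |d|² = 13;  R = 1+1 = 2,  c = 13−2² = 9
v_rel = (-4, 5),  |v_rel|² = 41;  v_rel·d = (-4)·(-2) + (5)·(3) = 23
41·t² − 46·t + 9 = 0  ⇒  m = 23² − 41·9 = 160
m = 160 > 0,  v_rel·d = 23 > 0  ⇒  inside

inside=yes margin=160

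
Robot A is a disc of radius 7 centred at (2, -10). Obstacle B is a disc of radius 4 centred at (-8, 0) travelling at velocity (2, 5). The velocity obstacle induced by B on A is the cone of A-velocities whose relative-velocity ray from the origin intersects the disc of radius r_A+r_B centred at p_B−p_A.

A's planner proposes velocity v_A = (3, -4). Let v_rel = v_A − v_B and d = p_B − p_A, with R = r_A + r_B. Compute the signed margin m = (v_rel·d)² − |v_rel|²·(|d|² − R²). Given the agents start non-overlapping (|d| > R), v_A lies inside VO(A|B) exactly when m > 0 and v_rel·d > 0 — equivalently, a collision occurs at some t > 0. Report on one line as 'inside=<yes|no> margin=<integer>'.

d = (-10, 10),  |d|² = 200;  R = 7+4 = 11,  c = 200−11² = 79
v_rel = (1, -9),  |v_rel|² = 82;  v_rel·d = (1)·(-10) + (-9)·(10) = -100
82·t² + 200·t + 79 = 0  ⇒  m = (-100)² − 82·79 = 3522
m = 3522 > 0,  v_rel·d = -100 < 0  ⇒  outside

inside=no margin=3522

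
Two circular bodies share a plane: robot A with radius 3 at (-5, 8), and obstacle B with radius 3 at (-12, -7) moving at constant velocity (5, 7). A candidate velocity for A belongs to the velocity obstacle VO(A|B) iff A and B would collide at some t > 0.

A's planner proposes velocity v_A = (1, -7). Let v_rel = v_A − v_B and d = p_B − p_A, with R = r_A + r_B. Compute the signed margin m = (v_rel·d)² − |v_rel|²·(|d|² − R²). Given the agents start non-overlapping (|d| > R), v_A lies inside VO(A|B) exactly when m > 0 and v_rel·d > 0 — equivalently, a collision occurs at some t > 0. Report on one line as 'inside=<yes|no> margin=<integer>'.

d = (-7, -15),  |d|² = 274;  R = 3+3 = 6,  c = 274−6² = 238
v_rel = (-4, -14),  |v_rel|² = 212;  v_rel·d = (-4)·(-7) + (-14)·(-15) = 238
212·t² − 476·t + 238 = 0  ⇒  m = 238² − 212·238 = 6188
m = 6188 > 0,  v_rel·d = 238 > 0  ⇒  inside

inside=yes margin=6188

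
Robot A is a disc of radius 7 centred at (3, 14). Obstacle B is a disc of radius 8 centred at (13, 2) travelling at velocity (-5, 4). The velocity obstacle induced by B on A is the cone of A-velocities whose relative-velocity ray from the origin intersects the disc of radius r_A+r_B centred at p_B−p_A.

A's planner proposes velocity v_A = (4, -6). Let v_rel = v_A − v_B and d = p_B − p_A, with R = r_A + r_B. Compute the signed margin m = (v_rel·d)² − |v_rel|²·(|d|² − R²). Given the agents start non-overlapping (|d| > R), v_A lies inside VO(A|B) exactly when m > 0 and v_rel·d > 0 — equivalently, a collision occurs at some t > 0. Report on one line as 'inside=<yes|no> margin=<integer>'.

d = (10, -12),  |d|² = 244;  R = 7+8 = 15,  c = 244−15² = 19
v_rel = (9, -10),  |v_rel|² = 181;  v_rel·d = (9)·(10) + (-10)·(-12) = 210
181·t² − 420·t + 19 = 0  ⇒  m = 210² − 181·19 = 40661
m = 40661 > 0,  v_rel·d = 210 > 0  ⇒  inside

inside=yes margin=40661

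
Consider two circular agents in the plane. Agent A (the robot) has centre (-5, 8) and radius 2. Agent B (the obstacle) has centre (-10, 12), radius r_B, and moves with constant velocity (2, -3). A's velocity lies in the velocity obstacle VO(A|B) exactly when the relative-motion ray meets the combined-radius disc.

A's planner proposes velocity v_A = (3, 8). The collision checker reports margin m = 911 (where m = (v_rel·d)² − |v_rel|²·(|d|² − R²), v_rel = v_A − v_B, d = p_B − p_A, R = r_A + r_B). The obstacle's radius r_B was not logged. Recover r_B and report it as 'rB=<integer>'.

m = 911
d = (-5, 4);  v_rel = (1, 11),  |v_rel|² = 122
v_rel×d = (1)·(4) − (11)·(-5) = 59
since m = R²·122 − 59²:  R² = (3481 + 911) / 122 = 36
R = √36 = 6  ⇒  r_B = 6 − 2 = 4

rB=4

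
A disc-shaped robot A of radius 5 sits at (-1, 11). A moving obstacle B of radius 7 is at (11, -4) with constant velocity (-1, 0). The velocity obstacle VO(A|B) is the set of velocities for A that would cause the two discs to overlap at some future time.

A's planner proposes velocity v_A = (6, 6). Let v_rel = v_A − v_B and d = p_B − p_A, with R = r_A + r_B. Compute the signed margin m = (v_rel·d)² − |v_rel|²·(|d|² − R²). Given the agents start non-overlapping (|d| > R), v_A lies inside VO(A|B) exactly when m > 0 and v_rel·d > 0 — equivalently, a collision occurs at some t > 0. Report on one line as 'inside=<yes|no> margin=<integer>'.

d = (12, -15),  |d|² = 369;  R = 5+7 = 12,  c = 369−12² = 225
v_rel = (7, 6),  |v_rel|² = 85;  v_rel·d = (7)·(12) + (6)·(-15) = -6
85·t² + 12·t + 225 = 0  ⇒  m = (-6)² − 85·225 = -19089
m = -19089 < 0,  v_rel·d = -6 < 0  ⇒  outside

inside=no margin=-19089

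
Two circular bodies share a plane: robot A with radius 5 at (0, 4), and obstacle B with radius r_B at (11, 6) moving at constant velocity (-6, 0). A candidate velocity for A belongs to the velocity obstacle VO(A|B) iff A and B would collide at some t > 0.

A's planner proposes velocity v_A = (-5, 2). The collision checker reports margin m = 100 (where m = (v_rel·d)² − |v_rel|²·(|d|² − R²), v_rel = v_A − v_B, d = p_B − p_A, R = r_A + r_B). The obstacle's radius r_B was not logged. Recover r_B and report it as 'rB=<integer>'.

m = 100
d = (11, 2);  v_rel = (1, 2),  |v_rel|² = 5
v_rel×d = (1)·(2) − (2)·(11) = -20
since m = R²·5 − (-20)²:  R² = (400 + 100) / 5 = 100
R = √100 = 10  ⇒  r_B = 10 − 5 = 5

rB=5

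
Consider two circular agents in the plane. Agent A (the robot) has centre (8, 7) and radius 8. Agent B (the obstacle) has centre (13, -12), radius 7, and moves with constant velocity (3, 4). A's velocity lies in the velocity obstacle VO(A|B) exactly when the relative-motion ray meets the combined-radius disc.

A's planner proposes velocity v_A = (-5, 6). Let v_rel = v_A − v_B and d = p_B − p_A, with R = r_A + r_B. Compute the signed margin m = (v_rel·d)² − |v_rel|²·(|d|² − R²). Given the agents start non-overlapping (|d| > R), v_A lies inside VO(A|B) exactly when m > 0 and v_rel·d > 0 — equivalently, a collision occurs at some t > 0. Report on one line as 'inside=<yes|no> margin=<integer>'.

d = (5, -19),  |d|² = 386;  R = 8+7 = 15,  c = 386−15² = 161
v_rel = (-8, 2),  |v_rel|² = 68;  v_rel·d = (-8)·(5) + (2)·(-19) = -78
68·t² + 156·t + 161 = 0  ⇒  m = (-78)² − 68·161 = -4864
m = -4864 < 0,  v_rel·d = -78 < 0  ⇒  outside

inside=no margin=-4864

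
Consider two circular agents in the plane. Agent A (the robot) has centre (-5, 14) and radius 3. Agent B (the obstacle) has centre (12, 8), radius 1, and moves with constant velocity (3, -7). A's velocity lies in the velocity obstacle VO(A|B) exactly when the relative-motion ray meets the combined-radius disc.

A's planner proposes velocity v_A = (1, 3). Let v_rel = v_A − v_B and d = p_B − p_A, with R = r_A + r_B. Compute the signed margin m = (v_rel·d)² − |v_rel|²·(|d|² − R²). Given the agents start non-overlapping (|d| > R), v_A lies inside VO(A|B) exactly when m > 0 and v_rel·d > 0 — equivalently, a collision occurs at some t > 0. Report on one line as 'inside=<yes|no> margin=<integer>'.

d = (17, -6),  |d|² = 325;  R = 3+1 = 4,  c = 325−4² = 309
v_rel = (-2, 10),  |v_rel|² = 104;  v_rel·d = (-2)·(17) + (10)·(-6) = -94
104·t² + 188·t + 309 = 0  ⇒  m = (-94)² − 104·309 = -23300
m = -23300 < 0,  v_rel·d = -94 < 0  ⇒  outside

inside=no margin=-23300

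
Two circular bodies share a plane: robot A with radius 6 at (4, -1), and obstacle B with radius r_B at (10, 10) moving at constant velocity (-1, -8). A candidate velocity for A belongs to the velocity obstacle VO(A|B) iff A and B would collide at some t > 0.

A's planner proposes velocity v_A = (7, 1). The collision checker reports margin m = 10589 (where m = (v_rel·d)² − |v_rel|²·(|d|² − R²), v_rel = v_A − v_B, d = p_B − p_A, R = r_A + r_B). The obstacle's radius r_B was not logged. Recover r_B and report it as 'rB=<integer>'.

m = 10589
d = (6, 11);  v_rel = (8, 9),  |v_rel|² = 145
v_rel×d = (8)·(11) − (9)·(6) = 34
since m = R²·145 − 34²:  R² = (1156 + 10589) / 145 = 81
R = √81 = 9  ⇒  r_B = 9 − 6 = 3

rB=3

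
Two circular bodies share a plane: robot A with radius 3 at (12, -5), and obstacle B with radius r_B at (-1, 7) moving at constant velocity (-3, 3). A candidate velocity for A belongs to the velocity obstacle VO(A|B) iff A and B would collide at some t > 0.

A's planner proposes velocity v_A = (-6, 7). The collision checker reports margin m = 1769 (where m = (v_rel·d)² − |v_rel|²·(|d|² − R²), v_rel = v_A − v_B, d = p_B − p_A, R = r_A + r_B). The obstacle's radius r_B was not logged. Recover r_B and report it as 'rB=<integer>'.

m = 1769
d = (-13, 12);  v_rel = (-3, 4),  |v_rel|² = 25
v_rel×d = (-3)·(12) − (4)·(-13) = 16
since m = R²·25 − 16²:  R² = (256 + 1769) / 25 = 81
R = √81 = 9  ⇒  r_B = 9 − 3 = 6

rB=6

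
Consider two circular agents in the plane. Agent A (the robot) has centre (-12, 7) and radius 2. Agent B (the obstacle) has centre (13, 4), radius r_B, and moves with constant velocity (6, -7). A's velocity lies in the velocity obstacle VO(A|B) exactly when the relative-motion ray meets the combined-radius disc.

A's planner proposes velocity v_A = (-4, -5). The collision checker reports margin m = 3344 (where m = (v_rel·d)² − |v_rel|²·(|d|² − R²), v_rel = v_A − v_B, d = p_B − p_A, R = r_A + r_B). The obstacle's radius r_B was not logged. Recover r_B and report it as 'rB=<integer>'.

m = 3344
d = (25, -3);  v_rel = (-10, 2),  |v_rel|² = 104
v_rel×d = (-10)·(-3) − (2)·(25) = -20
since m = R²·104 − (-20)²:  R² = (400 + 3344) / 104 = 36
R = √36 = 6  ⇒  r_B = 6 − 2 = 4

rB=4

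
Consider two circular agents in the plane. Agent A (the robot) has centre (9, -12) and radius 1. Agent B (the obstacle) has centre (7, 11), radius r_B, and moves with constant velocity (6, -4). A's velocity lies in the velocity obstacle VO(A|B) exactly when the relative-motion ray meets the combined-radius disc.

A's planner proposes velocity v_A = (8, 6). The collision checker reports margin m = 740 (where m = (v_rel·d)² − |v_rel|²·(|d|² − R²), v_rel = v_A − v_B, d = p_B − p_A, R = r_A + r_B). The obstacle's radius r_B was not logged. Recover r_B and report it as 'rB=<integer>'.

m = 740
d = (-2, 23);  v_rel = (2, 10),  |v_rel|² = 104
v_rel×d = (2)·(23) − (10)·(-2) = 66
since m = R²·104 − 66²:  R² = (4356 + 740) / 104 = 49
R = √49 = 7  ⇒  r_B = 7 − 1 = 6

rB=6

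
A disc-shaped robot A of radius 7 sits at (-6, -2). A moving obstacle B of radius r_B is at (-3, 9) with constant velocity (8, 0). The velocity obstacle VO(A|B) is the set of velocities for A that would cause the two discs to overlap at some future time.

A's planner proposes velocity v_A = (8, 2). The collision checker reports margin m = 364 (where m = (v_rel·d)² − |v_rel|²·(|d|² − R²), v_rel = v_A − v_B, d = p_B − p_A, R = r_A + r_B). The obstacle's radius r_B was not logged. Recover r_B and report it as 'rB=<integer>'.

m = 364
d = (3, 11);  v_rel = (0, 2),  |v_rel|² = 4
v_rel×d = (0)·(11) − (2)·(3) = -6
since m = R²·4 − (-6)²:  R² = (36 + 364) / 4 = 100
R = √100 = 10  ⇒  r_B = 10 − 7 = 3

rB=3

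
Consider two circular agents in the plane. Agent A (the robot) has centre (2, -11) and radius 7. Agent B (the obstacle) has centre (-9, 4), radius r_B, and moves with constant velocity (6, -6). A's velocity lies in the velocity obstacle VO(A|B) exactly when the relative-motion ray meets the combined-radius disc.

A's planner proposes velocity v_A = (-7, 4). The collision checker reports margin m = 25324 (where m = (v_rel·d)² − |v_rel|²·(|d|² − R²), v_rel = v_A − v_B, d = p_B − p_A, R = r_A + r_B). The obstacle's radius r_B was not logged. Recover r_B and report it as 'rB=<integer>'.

m = 25324
d = (-11, 15);  v_rel = (-13, 10),  |v_rel|² = 269
v_rel×d = (-13)·(15) − (10)·(-11) = -85
since m = R²·269 − (-85)²:  R² = (7225 + 25324) / 269 = 121
R = √121 = 11  ⇒  r_B = 11 − 7 = 4

rB=4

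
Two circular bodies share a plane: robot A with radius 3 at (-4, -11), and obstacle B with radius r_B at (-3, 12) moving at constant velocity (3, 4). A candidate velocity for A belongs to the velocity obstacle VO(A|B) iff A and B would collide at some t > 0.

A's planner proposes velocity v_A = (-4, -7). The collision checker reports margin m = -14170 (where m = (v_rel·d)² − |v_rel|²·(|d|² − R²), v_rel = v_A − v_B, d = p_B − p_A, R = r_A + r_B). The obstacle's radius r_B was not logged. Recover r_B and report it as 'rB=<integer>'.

m = -14170
d = (1, 23);  v_rel = (-7, -11),  |v_rel|² = 170
v_rel×d = (-7)·(23) − (-11)·(1) = -150
since m = R²·170 − (-150)²:  R² = (22500 + -14170) / 170 = 49
R = √49 = 7  ⇒  r_B = 7 − 3 = 4

rB=4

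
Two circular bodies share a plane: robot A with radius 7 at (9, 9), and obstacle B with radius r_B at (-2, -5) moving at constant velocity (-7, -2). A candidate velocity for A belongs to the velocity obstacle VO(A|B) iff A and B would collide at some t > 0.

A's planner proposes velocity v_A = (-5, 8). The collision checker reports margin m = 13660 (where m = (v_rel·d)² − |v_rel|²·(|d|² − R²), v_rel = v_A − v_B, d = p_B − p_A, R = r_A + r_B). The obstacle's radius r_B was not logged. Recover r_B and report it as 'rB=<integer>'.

m = 13660
d = (-11, -14);  v_rel = (2, 10),  |v_rel|² = 104
v_rel×d = (2)·(-14) − (10)·(-11) = 82
since m = R²·104 − 82²:  R² = (6724 + 13660) / 104 = 196
R = √196 = 14  ⇒  r_B = 14 − 7 = 7

rB=7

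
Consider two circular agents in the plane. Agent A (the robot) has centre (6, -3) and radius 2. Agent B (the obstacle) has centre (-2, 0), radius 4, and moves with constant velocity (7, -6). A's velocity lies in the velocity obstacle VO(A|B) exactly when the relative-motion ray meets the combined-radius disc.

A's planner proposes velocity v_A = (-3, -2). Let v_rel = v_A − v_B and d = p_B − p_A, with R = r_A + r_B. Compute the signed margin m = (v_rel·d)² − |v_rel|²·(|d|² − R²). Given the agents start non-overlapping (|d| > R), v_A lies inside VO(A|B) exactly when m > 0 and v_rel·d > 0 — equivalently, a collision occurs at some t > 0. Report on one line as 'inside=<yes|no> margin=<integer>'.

d = (-8, 3),  |d|² = 73;  R = 2+4 = 6,  c = 73−6² = 37
v_rel = (-10, 4),  |v_rel|² = 116;  v_rel·d = (-10)·(-8) + (4)·(3) = 92
116·t² − 184·t + 37 = 0  ⇒  m = 92² − 116·37 = 4172
m = 4172 > 0,  v_rel·d = 92 > 0  ⇒  inside

inside=yes margin=4172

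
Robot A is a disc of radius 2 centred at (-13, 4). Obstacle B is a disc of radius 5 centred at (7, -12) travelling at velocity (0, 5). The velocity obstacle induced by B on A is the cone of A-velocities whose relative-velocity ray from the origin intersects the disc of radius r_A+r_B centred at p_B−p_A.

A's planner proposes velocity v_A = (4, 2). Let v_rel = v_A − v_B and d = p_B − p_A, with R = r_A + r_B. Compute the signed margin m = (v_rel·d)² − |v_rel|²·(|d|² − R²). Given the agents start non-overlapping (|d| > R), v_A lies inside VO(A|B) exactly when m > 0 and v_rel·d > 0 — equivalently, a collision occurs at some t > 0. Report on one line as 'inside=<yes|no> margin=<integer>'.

d = (20, -16),  |d|² = 656;  R = 2+5 = 7,  c = 656−7² = 607
v_rel = (4, -3),  |v_rel|² = 25;  v_rel·d = (4)·(20) + (-3)·(-16) = 128
25·t² − 256·t + 607 = 0  ⇒  m = 128² − 25·607 = 1209
m = 1209 > 0,  v_rel·d = 128 > 0  ⇒  inside

inside=yes margin=1209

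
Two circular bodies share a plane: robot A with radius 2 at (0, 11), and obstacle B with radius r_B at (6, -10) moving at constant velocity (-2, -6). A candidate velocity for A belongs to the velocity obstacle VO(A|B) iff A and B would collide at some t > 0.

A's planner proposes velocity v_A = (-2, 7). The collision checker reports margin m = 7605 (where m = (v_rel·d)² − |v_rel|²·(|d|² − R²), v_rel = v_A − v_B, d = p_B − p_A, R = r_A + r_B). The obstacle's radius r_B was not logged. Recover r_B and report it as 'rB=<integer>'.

m = 7605
d = (6, -21);  v_rel = (0, 13),  |v_rel|² = 169
v_rel×d = (0)·(-21) − (13)·(6) = -78
since m = R²·169 − (-78)²:  R² = (6084 + 7605) / 169 = 81
R = √81 = 9  ⇒  r_B = 9 − 2 = 7

rB=7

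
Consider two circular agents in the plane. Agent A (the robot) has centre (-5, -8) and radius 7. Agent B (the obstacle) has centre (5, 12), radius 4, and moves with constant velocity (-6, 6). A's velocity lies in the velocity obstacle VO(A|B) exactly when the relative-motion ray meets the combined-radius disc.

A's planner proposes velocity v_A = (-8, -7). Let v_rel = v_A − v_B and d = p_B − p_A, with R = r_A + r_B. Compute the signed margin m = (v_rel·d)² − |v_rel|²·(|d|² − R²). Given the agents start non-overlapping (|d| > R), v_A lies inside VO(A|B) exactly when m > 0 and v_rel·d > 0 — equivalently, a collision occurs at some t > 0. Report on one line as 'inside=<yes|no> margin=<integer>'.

d = (10, 20),  |d|² = 500;  R = 7+4 = 11,  c = 500−11² = 379
v_rel = (-2, -13),  |v_rel|² = 173;  v_rel·d = (-2)·(10) + (-13)·(20) = -280
173·t² + 560·t + 379 = 0  ⇒  m = (-280)² − 173·379 = 12833
m = 12833 > 0,  v_rel·d = -280 < 0  ⇒  outside

inside=no margin=12833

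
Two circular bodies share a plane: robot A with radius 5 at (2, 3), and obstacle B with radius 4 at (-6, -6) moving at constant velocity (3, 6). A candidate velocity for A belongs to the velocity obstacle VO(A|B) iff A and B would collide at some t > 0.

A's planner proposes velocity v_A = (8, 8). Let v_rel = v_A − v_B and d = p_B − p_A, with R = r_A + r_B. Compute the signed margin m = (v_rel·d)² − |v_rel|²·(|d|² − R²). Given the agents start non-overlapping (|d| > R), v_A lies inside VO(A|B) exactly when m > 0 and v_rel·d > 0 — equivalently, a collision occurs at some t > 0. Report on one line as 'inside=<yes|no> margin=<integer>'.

d = (-8, -9),  |d|² = 145;  R = 5+4 = 9,  c = 145−9² = 64
v_rel = (5, 2),  |v_rel|² = 29;  v_rel·d = (5)·(-8) + (2)·(-9) = -58
29·t² + 116·t + 64 = 0  ⇒  m = (-58)² − 29·64 = 1508
m = 1508 > 0,  v_rel·d = -58 < 0  ⇒  outside

inside=no margin=1508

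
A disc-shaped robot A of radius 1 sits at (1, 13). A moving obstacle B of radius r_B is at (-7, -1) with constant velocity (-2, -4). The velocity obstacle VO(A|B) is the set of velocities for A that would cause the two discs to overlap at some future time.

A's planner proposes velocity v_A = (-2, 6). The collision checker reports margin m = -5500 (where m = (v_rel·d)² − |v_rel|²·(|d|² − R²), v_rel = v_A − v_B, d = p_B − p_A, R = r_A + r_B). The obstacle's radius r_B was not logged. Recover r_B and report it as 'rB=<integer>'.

m = -5500
d = (-8, -14);  v_rel = (0, 10),  |v_rel|² = 100
v_rel×d = (0)·(-14) − (10)·(-8) = 80
since m = R²·100 − 80²:  R² = (6400 + -5500) / 100 = 9
R = √9 = 3  ⇒  r_B = 3 − 1 = 2

rB=2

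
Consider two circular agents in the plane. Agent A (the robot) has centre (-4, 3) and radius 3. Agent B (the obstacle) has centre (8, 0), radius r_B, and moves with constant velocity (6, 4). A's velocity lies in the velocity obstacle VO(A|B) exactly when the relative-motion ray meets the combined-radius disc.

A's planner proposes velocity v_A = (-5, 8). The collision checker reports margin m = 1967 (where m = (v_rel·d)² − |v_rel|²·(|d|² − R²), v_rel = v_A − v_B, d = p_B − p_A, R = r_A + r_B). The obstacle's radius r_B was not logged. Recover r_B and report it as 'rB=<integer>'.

m = 1967
d = (12, -3);  v_rel = (-11, 4),  |v_rel|² = 137
v_rel×d = (-11)·(-3) − (4)·(12) = -15
since m = R²·137 − (-15)²:  R² = (225 + 1967) / 137 = 16
R = √16 = 4  ⇒  r_B = 4 − 3 = 1

rB=1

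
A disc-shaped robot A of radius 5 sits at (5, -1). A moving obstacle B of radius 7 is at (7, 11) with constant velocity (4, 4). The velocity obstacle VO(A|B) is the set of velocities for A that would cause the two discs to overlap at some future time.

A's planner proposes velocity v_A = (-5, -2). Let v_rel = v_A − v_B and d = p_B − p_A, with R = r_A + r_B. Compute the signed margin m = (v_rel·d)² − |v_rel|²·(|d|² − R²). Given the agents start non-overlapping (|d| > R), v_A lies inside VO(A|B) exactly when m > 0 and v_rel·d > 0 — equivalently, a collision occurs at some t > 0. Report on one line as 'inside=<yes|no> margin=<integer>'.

d = (2, 12),  |d|² = 148;  R = 5+7 = 12,  c = 148−12² = 4
v_rel = (-9, -6),  |v_rel|² = 117;  v_rel·d = (-9)·(2) + (-6)·(12) = -90
117·t² + 180·t + 4 = 0  ⇒  m = (-90)² − 117·4 = 7632
m = 7632 > 0,  v_rel·d = -90 < 0  ⇒  outside

inside=no margin=7632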